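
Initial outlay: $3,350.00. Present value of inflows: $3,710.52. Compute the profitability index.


Formula: PI = PV(cash flows) / initial investment
Substituting: PI = $3,710.52 / $3,350.00
PI = 1.1076

1.1076


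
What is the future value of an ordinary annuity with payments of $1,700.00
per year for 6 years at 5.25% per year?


Formula: FV = PMT * ((1+r)^n - 1) / r
Growth factor: (1 + 0.0525)^6 = 1.359354
Numerator: 1.359354 - 1 = 0.359354
FV = $1,700.00 * 0.359354 / 0.0525 = $11,636.23

$11,636.23


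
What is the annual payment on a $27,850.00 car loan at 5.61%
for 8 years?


Formula: PMT = PV * r / (1 - (1+r)^(-n))
Denominator: 1 - (1 + 0.0561)^(-8) = 0.353811
Numerator: $27,850.00 * 0.0561 = 1562.385
PMT = 1562.385 / 0.353811 = $4,415.88

$4,415.88


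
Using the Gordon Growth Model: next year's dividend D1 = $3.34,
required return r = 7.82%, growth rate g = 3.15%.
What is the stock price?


Formula: P = D1 / (r - g)
Spread: r - g = 0.0782 - 0.0315 = 0.0467
Substituting: P = $3.34 / 0.0467
P = $71.52

$71.52


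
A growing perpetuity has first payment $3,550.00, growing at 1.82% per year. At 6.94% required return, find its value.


Formula: PV = C / (r - g)
Spread: r - g = 0.0694 - 0.0182 = 0.0512
Substituting: PV = $3,550.00 / 0.0512
PV = $69,335.94

$69,335.94


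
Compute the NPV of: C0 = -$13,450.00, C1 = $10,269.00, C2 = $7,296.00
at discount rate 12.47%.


Formula: NPV = C0 + C1/(1+r) + C2/(1+r)^2
Discount C1: $10,269.00 / (1 + 0.1247) = $9,130.43
Discount C2: $7,296.00 / (1 + 0.1247)^2 = $5,767.82
NPV = -$13,450.00 + $9,130.43 + $5,767.82 = $1,448.25

$1,448.25


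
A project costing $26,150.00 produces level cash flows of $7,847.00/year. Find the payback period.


Formula: Payback = investment / annual cash flow
Substituting: Payback = $26,150.00 / $7,847.00
Payback = 3.3325 years

3.3325 years


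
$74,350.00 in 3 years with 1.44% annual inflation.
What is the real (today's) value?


Formula: Real value = nominal / (1 + inflation)^years
Price level: (1 + 0.0144)^3 = 1.043825
Real value = $74,350.00 / 1.043825 = $71,228.41

$71,228.41


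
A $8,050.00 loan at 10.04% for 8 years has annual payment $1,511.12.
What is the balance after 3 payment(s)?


Formula: Balance = PV*(1+r)^k - PMT*((1+r)^k - 1)/r
Growth: (1 + 0.1004)^3 = 1.332453
Accumulated factor: ((1+r)^k - 1)/r = 3.31128
Balance = $8,050.00 * 1.332453 - $1,511.12 * 3.31128
Balance = $5,722.50

$5,722.50


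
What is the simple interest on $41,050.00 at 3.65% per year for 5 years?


Formula: I = P * r * t
Substituting: I = $41,050.00 * 0.0365 * 5
Step: I = $41,050.00 * 0.1825
I = $7,491.63

$7,491.63


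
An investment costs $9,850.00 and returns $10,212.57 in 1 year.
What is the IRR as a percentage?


Formula: IRR = C1/C0 - 1
Substituting: IRR = $10,212.57 / $9,850.00 - 1
Ratio: 1.036809 - 1 = 0.036809
IRR = 3.6809%

3.6809%


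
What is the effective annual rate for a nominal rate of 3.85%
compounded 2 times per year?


Formula: EAR = (1 + r/m)^m - 1
Period rate: r/m = 0.0385 / 2 = 0.01925
Compounding: (1 + 0.01925)^2 = 1.038871
EAR = 1.038871 - 1 = 0.038871

0.038871


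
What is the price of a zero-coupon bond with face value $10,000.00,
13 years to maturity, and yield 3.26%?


Formula: Price = FV / (1 + r)^n
Substituting: Price = $10,000.00 / (1 + 0.0326)^13
Discount factor: (1.0326)^13 = 1.517461
Price = $10,000.00 / 1.517461 = $6,589.95

$6,589.95


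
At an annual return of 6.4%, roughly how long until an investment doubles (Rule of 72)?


Formula: Years ≈ 72 / r
Substituting: Years ≈ 72 / 6.4
Years ≈ 11.2

11.2 years


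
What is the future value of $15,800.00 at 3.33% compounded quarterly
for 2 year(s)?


Formula: FV = P * (1 + r/m)^(m*t)
Period rate: r/m = 0.0333 / 4 = 0.008325
Total periods: m*t = 4 * 2 = 8
Growth factor: (1 + 0.008325)^8 = 1.068573
FV = $15,800.00 * 1.068573 = $16,883.46

$16,883.46


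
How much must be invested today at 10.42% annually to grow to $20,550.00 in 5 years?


Formula: PV = FV / (1 + r)^n
Substituting: PV = $20,550.00 / (1 + 0.1042)^5
Discount factor: (1.1042)^5 = 1.641492
PV = $20,550.00 / 1.641492 = $12,519.10

$12,519.10


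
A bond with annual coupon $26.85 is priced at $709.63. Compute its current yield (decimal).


Formula: Current yield = annual coupon / price
Substituting: CY = $26.85 / $709.63
CY = 0.037837

0.037837


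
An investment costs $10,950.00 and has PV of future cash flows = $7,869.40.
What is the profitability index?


Formula: PI = PV(cash flows) / initial investment
Substituting: PI = $7,869.40 / $10,950.00
PI = 0.7187

0.7187


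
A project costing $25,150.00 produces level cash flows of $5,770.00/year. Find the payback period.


Formula: Payback = investment / annual cash flow
Substituting: Payback = $25,150.00 / $5,770.00
Payback = 4.3588 years

4.3588 years


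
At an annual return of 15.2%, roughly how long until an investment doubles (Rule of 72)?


Formula: Years ≈ 72 / r
Substituting: Years ≈ 72 / 15.2
Years ≈ 4.7

4.7 years


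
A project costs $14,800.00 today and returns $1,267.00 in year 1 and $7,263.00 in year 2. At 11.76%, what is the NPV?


Formula: NPV = C0 + C1/(1+r) + C2/(1+r)^2
Discount C1: $1,267.00 / (1 + 0.1176) = $1,133.68
Discount C2: $7,263.00 / (1 + 0.1176)^2 = $5,814.91
NPV = -$14,800.00 + $1,133.68 + $5,814.91 = -$7,851.41

-$7,851.41


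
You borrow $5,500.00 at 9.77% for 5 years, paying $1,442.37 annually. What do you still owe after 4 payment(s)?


Formula: Balance = PV*(1+r)^k - PMT*((1+r)^k - 1)/r
Growth: (1 + 0.0977)^4 = 1.451893
Accumulated factor: ((1+r)^k - 1)/r = 4.625314
Balance = $5,500.00 * 1.451893 - $1,442.37 * 4.625314
Balance = $1,314.00

$1,314.00


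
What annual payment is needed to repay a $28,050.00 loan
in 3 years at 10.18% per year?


Formula: PMT = PV * r / (1 - (1+r)^(-n))
Denominator: 1 - (1 + 0.1018)^(-3) = 0.252361
Numerator: $28,050.00 * 0.1018 = 2855.49
PMT = 2855.49 / 0.252361 = $11,315.08

$11,315.08


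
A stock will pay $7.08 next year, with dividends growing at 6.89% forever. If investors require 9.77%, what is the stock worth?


Formula: P = D1 / (r - g)
Spread: r - g = 0.0977 - 0.0689 = 0.0288
Substituting: P = $7.08 / 0.0288
P = $245.83

$245.83


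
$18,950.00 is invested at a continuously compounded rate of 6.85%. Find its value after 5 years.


Formula: FV = P * e^(r*t)
Exponent: r*t = 0.0685 * 5 = 0.3425
e^(0.3425) = 1.408464
FV = $18,950.00 * 1.408464 = $26,690.40

$26,690.40


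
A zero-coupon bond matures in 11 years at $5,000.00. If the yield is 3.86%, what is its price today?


Formula: Price = FV / (1 + r)^n
Substituting: Price = $5,000.00 / (1 + 0.0386)^11
Discount factor: (1.0386)^11 = 1.516811
Price = $5,000.00 / 1.516811 = $3,296.39

$3,296.39


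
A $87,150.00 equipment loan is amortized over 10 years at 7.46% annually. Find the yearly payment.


Formula: PMT = PV * r / (1 - (1+r)^(-n))
Denominator: 1 - (1 + 0.0746)^(-10) = 0.512997
Numerator: $87,150.00 * 0.0746 = 6501.39
PMT = 6501.39 / 0.512997 = $12,673.35

$12,673.35


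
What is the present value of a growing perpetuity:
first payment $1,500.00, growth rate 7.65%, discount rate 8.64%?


Formula: PV = C / (r - g)
Spread: r - g = 0.0864 - 0.0765 = 0.0099
Substituting: PV = $1,500.00 / 0.0099
PV = $151,515.15

$151,515.15


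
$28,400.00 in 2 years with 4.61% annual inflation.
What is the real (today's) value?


Formula: Real value = nominal / (1 + inflation)^years
Price level: (1 + 0.0461)^2 = 1.094325
Real value = $28,400.00 / 1.094325 = $25,952.07

$25,952.07


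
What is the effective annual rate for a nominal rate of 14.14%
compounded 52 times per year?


Formula: EAR = (1 + r/m)^m - 1
Period rate: r/m = 0.1414 / 52 = 0.002719
Compounding: (1 + 0.002719)^52 = 1.151664
EAR = 1.151664 - 1 = 0.151664

0.151664


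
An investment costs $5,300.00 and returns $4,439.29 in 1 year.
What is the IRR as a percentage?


Formula: IRR = C1/C0 - 1
Substituting: IRR = $4,439.29 / $5,300.00 - 1
Ratio: 0.837602 - 1 = -0.162398
IRR = -16.2398%

-16.2398%


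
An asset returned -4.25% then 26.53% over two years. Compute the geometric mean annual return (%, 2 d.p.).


Formula: Geometric mean = ((1+r1)*(1+r2))^(1/2) - 1
Product: (1 + -0.0425) * (1 + 0.2653) = 0.9575 * 1.2653 = 1.211525
Square root: 1.211525^0.5 = 1.100693
Geometric mean = 1.100693 - 1 = 0.100693
As percentage: 10.07%

10.07%


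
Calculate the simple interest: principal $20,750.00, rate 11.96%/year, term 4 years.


Formula: I = P * r * t
Substituting: I = $20,750.00 * 0.1196 * 4
Step: I = $20,750.00 * 0.4784
I = $9,926.80

$9,926.80


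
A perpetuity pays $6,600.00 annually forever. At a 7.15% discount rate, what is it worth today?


Formula: PV = C / r
Substituting: PV = $6,600.00 / 0.0715
PV = $92,307.69

$92,307.69


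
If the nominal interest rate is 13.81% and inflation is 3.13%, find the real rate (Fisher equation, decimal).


Formula: (1 + r_real) = (1 + r_nom) / (1 + inflation)
Substituting: (1 + r_real) = 1.1381 / 1.0313
(1 + r_real) = 1.103559
r_real = 1.103559 - 1 = 0.103559

0.103559


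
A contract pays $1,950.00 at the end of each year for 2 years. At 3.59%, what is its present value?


Formula: PV = PMT * (1 - (1+r)^(-n)) / r
Discount factor: (1 + 0.0359)^(-2) = 0.931889
Bracket: 1 - 0.931889 = 0.068111
PV = $1,950.00 * 0.068111 / 0.0359 = $3,699.61

$3,699.61


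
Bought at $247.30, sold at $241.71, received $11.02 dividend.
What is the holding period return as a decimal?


Formula: HPR = (P1 - P0 + D) / P0
Gain: $241.71 - $247.30 + $11.02 = $5.43
HPR = $5.43 / $247.30 = 0.022

0.022


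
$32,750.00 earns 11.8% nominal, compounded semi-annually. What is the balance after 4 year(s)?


Formula: FV = P * (1 + r/m)^(m*t)
Period rate: r/m = 0.118 / 2 = 0.059
Total periods: m*t = 2 * 4 = 8
Growth factor: (1 + 0.059)^8 = 1.581859
FV = $32,750.00 * 1.581859 = $51,805.87

$51,805.87


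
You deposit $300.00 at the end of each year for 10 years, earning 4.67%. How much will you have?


Formula: FV = PMT * ((1+r)^n - 1) / r
Growth factor: (1 + 0.0467)^10 = 1.578419
Numerator: 1.578419 - 1 = 0.578419
FV = $300.00 * 0.578419 / 0.0467 = $3,715.75

$3,715.75


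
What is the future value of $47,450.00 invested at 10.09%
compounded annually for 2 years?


Formula: FV = P * (1 + r)^n
Substituting: FV = $47,450.00 * (1 + 0.1009)^2
Growth factor: (1.1009)^2 = 1.211981
FV = $47,450.00 * 1.211981 = $57,508.49

$57,508.49


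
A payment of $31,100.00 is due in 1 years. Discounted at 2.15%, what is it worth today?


Formula: PV = FV / (1 + r)^n
Substituting: PV = $31,100.00 / (1 + 0.0215)^1
Discount factor: (1.0215)^1 = 1.0215
PV = $31,100.00 / 1.0215 = $30,445.42

$30,445.42


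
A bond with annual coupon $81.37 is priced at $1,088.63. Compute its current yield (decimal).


Formula: Current yield = annual coupon / price
Substituting: CY = $81.37 / $1,088.63
CY = 0.074745

0.074745


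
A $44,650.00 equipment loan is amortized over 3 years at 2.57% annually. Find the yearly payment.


Formula: PMT = PV * r / (1 - (1+r)^(-n))
Denominator: 1 - (1 + 0.0257)^(-3) = 0.0733
Numerator: $44,650.00 * 0.0257 = 1147.505
PMT = 1147.505 / 0.0733 = $15,654.81

$15,654.81


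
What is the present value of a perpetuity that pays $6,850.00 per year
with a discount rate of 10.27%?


Formula: PV = C / r
Substituting: PV = $6,850.00 / 0.1027
PV = $66,699.12

$66,699.12


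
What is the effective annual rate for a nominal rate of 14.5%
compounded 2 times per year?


Formula: EAR = (1 + r/m)^m - 1
Period rate: r/m = 0.145 / 2 = 0.0725
Compounding: (1 + 0.0725)^2 = 1.150256
EAR = 1.150256 - 1 = 0.150256

0.150256


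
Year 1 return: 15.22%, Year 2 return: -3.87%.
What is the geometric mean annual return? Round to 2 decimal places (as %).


Formula: Geometric mean = ((1+r1)*(1+r2))^(1/2) - 1
Product: (1 + 0.1522) * (1 + -0.0387) = 1.1522 * 0.9613 = 1.10761
Square root: 1.10761^0.5 = 1.05243
Geometric mean = 1.05243 - 1 = 0.05243
As percentage: 5.24%

5.24%


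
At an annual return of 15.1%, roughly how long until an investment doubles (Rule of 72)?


Formula: Years ≈ 72 / r
Substituting: Years ≈ 72 / 15.1
Years ≈ 4.8

4.8 years


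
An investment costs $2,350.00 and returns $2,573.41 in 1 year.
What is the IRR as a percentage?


Formula: IRR = C1/C0 - 1
Substituting: IRR = $2,573.41 / $2,350.00 - 1
Ratio: 1.095068 - 1 = 0.095068
IRR = 9.5068%

9.5068%


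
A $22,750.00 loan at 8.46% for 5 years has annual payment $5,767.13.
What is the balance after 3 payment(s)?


Formula: Balance = PV*(1+r)^k - PMT*((1+r)^k - 1)/r
Growth: (1 + 0.0846)^3 = 1.275877
Accumulated factor: ((1+r)^k - 1)/r = 3.260957
Balance = $22,750.00 * 1.275877 - $5,767.13 * 3.260957
Balance = $10,219.84

$10,219.84


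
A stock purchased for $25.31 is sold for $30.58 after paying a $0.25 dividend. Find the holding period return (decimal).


Formula: HPR = (P1 - P0 + D) / P0
Gain: $30.58 - $25.31 + $0.25 = $5.52
HPR = $5.52 / $25.31 = 0.2181

0.2181


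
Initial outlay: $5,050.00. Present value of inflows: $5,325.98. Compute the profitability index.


Formula: PI = PV(cash flows) / initial investment
Substituting: PI = $5,325.98 / $5,050.00
PI = 1.0546

1.0546


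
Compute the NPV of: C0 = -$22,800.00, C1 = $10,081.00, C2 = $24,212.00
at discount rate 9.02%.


Formula: NPV = C0 + C1/(1+r) + C2/(1+r)^2
Discount C1: $10,081.00 / (1 + 0.0902) = $9,246.93
Discount C2: $24,212.00 / (1 + 0.0902)^2 = $20,371.28
NPV = -$22,800.00 + $9,246.93 + $20,371.28 = $6,818.21

$6,818.21


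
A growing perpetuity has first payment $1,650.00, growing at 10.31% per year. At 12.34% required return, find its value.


Formula: PV = C / (r - g)
Spread: r - g = 0.1234 - 0.1031 = 0.0203
Substituting: PV = $1,650.00 / 0.0203
PV = $81,280.79

$81,280.79


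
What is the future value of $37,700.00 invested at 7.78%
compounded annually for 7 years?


Formula: FV = P * (1 + r)^n
Substituting: FV = $37,700.00 * (1 + 0.0778)^7
Growth factor: (1.0778)^7 = 1.689535
FV = $37,700.00 * 1.689535 = $63,695.48

$63,695.48


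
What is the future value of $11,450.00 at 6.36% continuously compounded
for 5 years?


Formula: FV = P * e^(r*t)
Exponent: r*t = 0.0636 * 5 = 0.318
e^(0.318) = 1.374376
FV = $11,450.00 * 1.374376 = $15,736.61

$15,736.61


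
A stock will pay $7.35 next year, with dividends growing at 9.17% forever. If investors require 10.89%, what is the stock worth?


Formula: P = D1 / (r - g)
Spread: r - g = 0.1089 - 0.0917 = 0.0172
Substituting: P = $7.35 / 0.0172
P = $427.33

$427.33


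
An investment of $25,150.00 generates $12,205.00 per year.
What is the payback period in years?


Formula: Payback = investment / annual cash flow
Substituting: Payback = $25,150.00 / $12,205.00
Payback = 2.0606 years

2.0606 years


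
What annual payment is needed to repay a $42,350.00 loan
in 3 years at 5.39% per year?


Formula: PMT = PV * r / (1 - (1+r)^(-n))
Denominator: 1 - (1 + 0.0539)^(-3) = 0.145717
Numerator: $42,350.00 * 0.0539 = 2282.665
PMT = 2282.665 / 0.145717 = $15,665.06

$15,665.06


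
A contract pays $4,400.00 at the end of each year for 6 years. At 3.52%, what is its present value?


Formula: PV = PMT * (1 - (1+r)^(-n)) / r
Discount factor: (1 + 0.0352)^(-6) = 0.812558
Bracket: 1 - 0.812558 = 0.187442
PV = $4,400.00 * 0.187442 / 0.0352 = $23,430.24

$23,430.24


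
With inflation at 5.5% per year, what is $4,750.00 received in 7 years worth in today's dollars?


Formula: Real value = nominal / (1 + inflation)^years
Price level: (1 + 0.055)^7 = 1.454679
Real value = $4,750.00 / 1.454679 = $3,265.32

$3,265.32


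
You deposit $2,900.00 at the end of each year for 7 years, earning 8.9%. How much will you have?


Formula: FV = PMT * ((1+r)^n - 1) / r
Growth factor: (1 + 0.089)^7 = 1.816332
Numerator: 1.816332 - 1 = 0.816332
FV = $2,900.00 * 0.816332 / 0.089 = $26,599.57

$26,599.57


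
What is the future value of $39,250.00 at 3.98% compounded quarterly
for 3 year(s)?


Formula: FV = P * (1 + r/m)^(m*t)
Period rate: r/m = 0.0398 / 4 = 0.00995
Total periods: m*t = 4 * 3 = 12
Growth factor: (1 + 0.00995)^12 = 1.126156
FV = $39,250.00 * 1.126156 = $44,201.62

$44,201.62


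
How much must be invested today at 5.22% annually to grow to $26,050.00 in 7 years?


Formula: PV = FV / (1 + r)^n
Substituting: PV = $26,050.00 / (1 + 0.0522)^7
Discount factor: (1.0522)^7 = 1.427868
PV = $26,050.00 / 1.427868 = $18,243.98

$18,243.98


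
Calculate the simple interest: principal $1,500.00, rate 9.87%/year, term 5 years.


Formula: I = P * r * t
Substituting: I = $1,500.00 * 0.0987 * 5
Step: I = $1,500.00 * 0.4935
I = $740.25

$740.25


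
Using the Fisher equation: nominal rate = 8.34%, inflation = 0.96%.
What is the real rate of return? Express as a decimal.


Formula: (1 + r_real) = (1 + r_nom) / (1 + inflation)
Substituting: (1 + r_real) = 1.0834 / 1.0096
(1 + r_real) = 1.073098
r_real = 1.073098 - 1 = 0.073098

0.073098


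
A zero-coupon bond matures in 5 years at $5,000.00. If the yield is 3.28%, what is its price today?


Formula: Price = FV / (1 + r)^n
Substituting: Price = $5,000.00 / (1 + 0.0328)^5
Discount factor: (1.0328)^5 = 1.175117
Price = $5,000.00 / 1.175117 = $4,254.90

$4,254.90


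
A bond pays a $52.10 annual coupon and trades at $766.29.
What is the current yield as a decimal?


Formula: Current yield = annual coupon / price
Substituting: CY = $52.10 / $766.29
CY = 0.06799

0.06799


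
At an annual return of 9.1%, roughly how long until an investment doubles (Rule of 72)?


Formula: Years ≈ 72 / r
Substituting: Years ≈ 72 / 9.1
Years ≈ 7.9

7.9 years


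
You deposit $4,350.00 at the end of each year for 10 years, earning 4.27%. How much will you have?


Formula: FV = PMT * ((1+r)^n - 1) / r
Growth factor: (1 + 0.0427)^10 = 1.519126
Numerator: 1.519126 - 1 = 0.519126
FV = $4,350.00 * 0.519126 / 0.0427 = $52,885.18

$52,885.18


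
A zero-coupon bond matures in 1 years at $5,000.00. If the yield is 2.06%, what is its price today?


Formula: Price = FV / (1 + r)^n
Substituting: Price = $5,000.00 / (1 + 0.0206)^1
Discount factor: (1.0206)^1 = 1.0206
Price = $5,000.00 / 1.0206 = $4,899.08

$4,899.08


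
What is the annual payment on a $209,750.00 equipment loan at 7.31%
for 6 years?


Formula: PMT = PV * r / (1 - (1+r)^(-n))
Denominator: 1 - (1 + 0.0731)^(-6) = 0.345124
Numerator: $209,750.00 * 0.0731 = 15332.725
PMT = 15332.725 / 0.345124 = $44,426.67

$44,426.67


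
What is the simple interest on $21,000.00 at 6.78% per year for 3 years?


Formula: I = P * r * t
Substituting: I = $21,000.00 * 0.0678 * 3
Step: I = $21,000.00 * 0.2034
I = $4,271.40

$4,271.40


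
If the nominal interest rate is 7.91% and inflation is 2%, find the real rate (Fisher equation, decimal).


Formula: (1 + r_real) = (1 + r_nom) / (1 + inflation)
Substituting: (1 + r_real) = 1.0791 / 1.02
(1 + r_real) = 1.057941
r_real = 1.057941 - 1 = 0.057941

0.057941


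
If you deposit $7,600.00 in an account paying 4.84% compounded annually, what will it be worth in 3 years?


Formula: FV = P * (1 + r)^n
Substituting: FV = $7,600.00 * (1 + 0.0484)^3
Growth factor: (1.0484)^3 = 1.152341
FV = $7,600.00 * 1.152341 = $8,757.79

$8,757.79


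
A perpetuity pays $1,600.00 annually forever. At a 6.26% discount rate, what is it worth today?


Formula: PV = C / r
Substituting: PV = $1,600.00 / 0.0626
PV = $25,559.11

$25,559.11


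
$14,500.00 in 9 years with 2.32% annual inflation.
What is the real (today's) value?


Formula: Real value = nominal / (1 + inflation)^years
Price level: (1 + 0.0232)^9 = 1.229263
Real value = $14,500.00 / 1.229263 = $11,795.69

$11,795.69


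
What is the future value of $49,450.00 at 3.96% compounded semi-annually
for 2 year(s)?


Formula: FV = P * (1 + r/m)^(m*t)
Period rate: r/m = 0.0396 / 2 = 0.0198
Total periods: m*t = 2 * 2 = 4
Growth factor: (1 + 0.0198)^4 = 1.081583
FV = $49,450.00 * 1.081583 = $53,484.30

$53,484.30


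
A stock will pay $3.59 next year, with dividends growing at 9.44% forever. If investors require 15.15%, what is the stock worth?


Formula: P = D1 / (r - g)
Spread: r - g = 0.1515 - 0.0944 = 0.0571
Substituting: P = $3.59 / 0.0571
P = $62.87

$62.87


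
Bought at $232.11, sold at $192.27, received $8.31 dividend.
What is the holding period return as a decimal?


Formula: HPR = (P1 - P0 + D) / P0
Gain: $192.27 - $232.11 + $8.31 = -$31.53
HPR = -$31.53 / $232.11 = -0.1358

-0.1358


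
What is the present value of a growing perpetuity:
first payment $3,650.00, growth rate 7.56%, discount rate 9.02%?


Formula: PV = C / (r - g)
Spread: r - g = 0.0902 - 0.0756 = 0.0146
Substituting: PV = $3,650.00 / 0.0146
PV = $250,000.00

$250,000.00


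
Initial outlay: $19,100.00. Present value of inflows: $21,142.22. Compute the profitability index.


Formula: PI = PV(cash flows) / initial investment
Substituting: PI = $21,142.22 / $19,100.00
PI = 1.1069

1.1069


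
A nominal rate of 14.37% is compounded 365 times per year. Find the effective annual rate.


Formula: EAR = (1 + r/m)^m - 1
Period rate: r/m = 0.1437 / 365 = 0.000394
Compounding: (1 + 0.000394)^365 = 1.154505
EAR = 1.154505 - 1 = 0.154505

0.154505


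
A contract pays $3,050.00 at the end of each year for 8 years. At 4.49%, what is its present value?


Formula: PV = PMT * (1 - (1+r)^(-n)) / r
Discount factor: (1 + 0.0449)^(-8) = 0.703724
Bracket: 1 - 0.703724 = 0.296276
PV = $3,050.00 * 0.296276 / 0.0449 = $20,125.67

$20,125.67


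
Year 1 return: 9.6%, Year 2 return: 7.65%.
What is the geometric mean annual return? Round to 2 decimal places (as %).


Formula: Geometric mean = ((1+r1)*(1+r2))^(1/2) - 1
Product: (1 + 0.096) * (1 + 0.0765) = 1.096 * 1.0765 = 1.179844
Square root: 1.179844^0.5 = 1.086206
Geometric mean = 1.086206 - 1 = 0.086206
As percentage: 8.62%

8.62%


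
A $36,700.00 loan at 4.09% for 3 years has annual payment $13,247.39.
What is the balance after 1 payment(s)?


Formula: Balance = PV*(1+r)^k - PMT*((1+r)^k - 1)/r
Growth: (1 + 0.0409)^1 = 1.0409
Accumulated factor: ((1+r)^k - 1)/r = 1.0
Balance = $36,700.00 * 1.0409 - $13,247.39 * 1.0
Balance = $24,953.64

$24,953.64


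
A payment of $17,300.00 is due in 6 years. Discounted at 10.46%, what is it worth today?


Formula: PV = FV / (1 + r)^n
Substituting: PV = $17,300.00 / (1 + 0.1046)^6
Discount factor: (1.1046)^6 = 1.816478
PV = $17,300.00 / 1.816478 = $9,523.92

$9,523.92


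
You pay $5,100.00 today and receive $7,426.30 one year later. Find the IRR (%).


Formula: IRR = C1/C0 - 1
Substituting: IRR = $7,426.30 / $5,100.00 - 1
Ratio: 1.456137 - 1 = 0.456137
IRR = 45.6137%

45.6137%


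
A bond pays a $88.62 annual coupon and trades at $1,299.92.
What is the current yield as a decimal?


Formula: Current yield = annual coupon / price
Substituting: CY = $88.62 / $1,299.92
CY = 0.068173

0.068173


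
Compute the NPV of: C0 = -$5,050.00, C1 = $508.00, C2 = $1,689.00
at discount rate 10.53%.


Formula: NPV = C0 + C1/(1+r) + C2/(1+r)^2
Discount C1: $508.00 / (1 + 0.1053) = $459.60
Discount C2: $1,689.00 / (1 + 0.1053)^2 = $1,382.51
NPV = -$5,050.00 + $459.60 + $1,382.51 = -$3,207.88

-$3,207.88


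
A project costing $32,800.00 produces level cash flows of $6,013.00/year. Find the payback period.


Formula: Payback = investment / annual cash flow
Substituting: Payback = $32,800.00 / $6,013.00
Payback = 5.4548 years

5.4548 years


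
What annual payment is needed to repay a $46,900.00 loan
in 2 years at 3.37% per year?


Formula: PMT = PV * r / (1 - (1+r)^(-n))
Denominator: 1 - (1 + 0.0337)^(-2) = 0.06414
Numerator: $46,900.00 * 0.0337 = 1580.53
PMT = 1580.53 / 0.06414 = $24,641.95

$24,641.95


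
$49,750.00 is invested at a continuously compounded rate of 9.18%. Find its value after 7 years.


Formula: FV = P * e^(r*t)
Exponent: r*t = 0.0918 * 7 = 0.6426
e^(0.6426) = 1.901418
FV = $49,750.00 * 1.901418 = $94,595.55

$94,595.55


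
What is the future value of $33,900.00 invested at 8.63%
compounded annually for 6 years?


Formula: FV = P * (1 + r)^n
Substituting: FV = $33,900.00 * (1 + 0.0863)^6
Growth factor: (1.0863)^6 = 1.643231
FV = $33,900.00 * 1.643231 = $55,705.54

$55,705.54


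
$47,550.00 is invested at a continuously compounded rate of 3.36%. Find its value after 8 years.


Formula: FV = P * e^(r*t)
Exponent: r*t = 0.0336 * 8 = 0.2688
e^(0.2688) = 1.308393
FV = $47,550.00 * 1.308393 = $62,214.11

$62,214.11


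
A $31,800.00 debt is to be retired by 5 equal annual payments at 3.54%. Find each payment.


Formula: PMT = PV * r / (1 - (1+r)^(-n))
Denominator: 1 - (1 + 0.0354)^(-5) = 0.159652
Numerator: $31,800.00 * 0.0354 = 1125.72
PMT = 1125.72 / 0.159652 = $7,051.09

$7,051.09


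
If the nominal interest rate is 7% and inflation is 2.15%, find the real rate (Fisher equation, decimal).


Formula: (1 + r_real) = (1 + r_nom) / (1 + inflation)
Substituting: (1 + r_real) = 1.07 / 1.0215
(1 + r_real) = 1.047479
r_real = 1.047479 - 1 = 0.047479

0.047479


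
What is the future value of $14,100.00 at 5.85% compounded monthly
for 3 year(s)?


Formula: FV = P * (1 + r/m)^(m*t)
Period rate: r/m = 0.0585 / 12 = 0.004875
Total periods: m*t = 12 * 3 = 36
Growth factor: (1 + 0.004875)^36 = 1.191334
FV = $14,100.00 * 1.191334 = $16,797.81

$16,797.81


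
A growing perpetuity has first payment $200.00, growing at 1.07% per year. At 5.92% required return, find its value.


Formula: PV = C / (r - g)
Spread: r - g = 0.0592 - 0.0107 = 0.0485
Substituting: PV = $200.00 / 0.0485
PV = $4,123.71

$4,123.71


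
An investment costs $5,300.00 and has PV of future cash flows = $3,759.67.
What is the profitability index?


Formula: PI = PV(cash flows) / initial investment
Substituting: PI = $3,759.67 / $5,300.00
PI = 0.7094

0.7094


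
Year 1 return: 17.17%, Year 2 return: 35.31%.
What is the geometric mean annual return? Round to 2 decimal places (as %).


Formula: Geometric mean = ((1+r1)*(1+r2))^(1/2) - 1
Product: (1 + 0.1717) * (1 + 0.3531) = 1.1717 * 1.3531 = 1.585427
Square root: 1.585427^0.5 = 1.259138
Geometric mean = 1.259138 - 1 = 0.259138
As percentage: 25.91%

25.91%


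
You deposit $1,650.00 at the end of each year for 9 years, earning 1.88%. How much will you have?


Formula: FV = PMT * ((1+r)^n - 1) / r
Growth factor: (1 + 0.0188)^9 = 1.182498
Numerator: 1.182498 - 1 = 0.182498
FV = $1,650.00 * 0.182498 / 0.0188 = $16,017.11

$16,017.11


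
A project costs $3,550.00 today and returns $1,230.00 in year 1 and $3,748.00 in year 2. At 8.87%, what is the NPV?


Formula: NPV = C0 + C1/(1+r) + C2/(1+r)^2
Discount C1: $1,230.00 / (1 + 0.0887) = $1,129.79
Discount C2: $3,748.00 / (1 + 0.0887)^2 = $3,162.15
NPV = -$3,550.00 + $1,129.79 + $3,162.15 = $741.94

$741.94


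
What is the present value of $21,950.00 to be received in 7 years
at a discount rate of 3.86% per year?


Formula: PV = FV / (1 + r)^n
Substituting: PV = $21,950.00 / (1 + 0.0386)^7
Discount factor: (1.0386)^7 = 1.303582
PV = $21,950.00 / 1.303582 = $16,838.22

$16,838.22


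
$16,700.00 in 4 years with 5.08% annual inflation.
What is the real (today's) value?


Formula: Real value = nominal / (1 + inflation)^years
Price level: (1 + 0.0508)^4 = 1.219215
Real value = $16,700.00 / 1.219215 = $13,697.34

$13,697.34


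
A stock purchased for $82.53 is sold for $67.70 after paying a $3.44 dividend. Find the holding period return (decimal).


Formula: HPR = (P1 - P0 + D) / P0
Gain: $67.70 - $82.53 + $3.44 = -$11.39
HPR = -$11.39 / $82.53 = -0.138

-0.138


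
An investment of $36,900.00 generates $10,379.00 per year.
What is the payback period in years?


Formula: Payback = investment / annual cash flow
Substituting: Payback = $36,900.00 / $10,379.00
Payback = 3.5553 years

3.5553 years


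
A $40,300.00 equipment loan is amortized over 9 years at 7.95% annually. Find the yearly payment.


Formula: PMT = PV * r / (1 - (1+r)^(-n))
Denominator: 1 - (1 + 0.0795)^(-9) = 0.497662
Numerator: $40,300.00 * 0.0795 = 3203.85
PMT = 3203.85 / 0.497662 = $6,437.81

$6,437.81


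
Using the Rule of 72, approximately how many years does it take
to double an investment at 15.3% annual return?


Formula: Years ≈ 72 / r
Substituting: Years ≈ 72 / 15.3
Years ≈ 4.7

4.7 years


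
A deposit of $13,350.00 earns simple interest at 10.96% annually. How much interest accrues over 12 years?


Formula: I = P * r * t
Substituting: I = $13,350.00 * 0.1096 * 12
Step: I = $13,350.00 * 1.3152
I = $17,557.92

$17,557.92


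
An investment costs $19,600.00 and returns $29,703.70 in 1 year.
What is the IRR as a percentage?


Formula: IRR = C1/C0 - 1
Substituting: IRR = $29,703.70 / $19,600.00 - 1
Ratio: 1.515495 - 1 = 0.515495
IRR = 51.5495%

51.5495%


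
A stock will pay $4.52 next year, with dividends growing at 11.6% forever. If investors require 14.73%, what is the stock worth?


Formula: P = D1 / (r - g)
Spread: r - g = 0.1473 - 0.116 = 0.0313
Substituting: P = $4.52 / 0.0313
P = $144.41

$144.41


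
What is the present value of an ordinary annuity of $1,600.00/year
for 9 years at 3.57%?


Formula: PV = PMT * (1 - (1+r)^(-n)) / r
Discount factor: (1 + 0.0357)^(-9) = 0.72928
Bracket: 1 - 0.72928 = 0.27072
PV = $1,600.00 * 0.27072 / 0.0357 = $12,133.12

$12,133.12


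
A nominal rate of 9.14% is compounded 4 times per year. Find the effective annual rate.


Formula: EAR = (1 + r/m)^m - 1
Period rate: r/m = 0.0914 / 4 = 0.02285
Compounding: (1 + 0.02285)^4 = 1.094581
EAR = 1.094581 - 1 = 0.094581

0.094581


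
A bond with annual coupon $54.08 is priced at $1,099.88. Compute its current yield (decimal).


Formula: Current yield = annual coupon / price
Substituting: CY = $54.08 / $1,099.88
CY = 0.049169

0.049169


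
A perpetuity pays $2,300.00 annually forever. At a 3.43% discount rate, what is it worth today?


Formula: PV = C / r
Substituting: PV = $2,300.00 / 0.0343
PV = $67,055.39

$67,055.39


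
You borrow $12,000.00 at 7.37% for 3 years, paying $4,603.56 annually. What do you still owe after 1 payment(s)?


Formula: Balance = PV*(1+r)^k - PMT*((1+r)^k - 1)/r
Growth: (1 + 0.0737)^1 = 1.0737
Accumulated factor: ((1+r)^k - 1)/r = 1.0
Balance = $12,000.00 * 1.0737 - $4,603.56 * 1.0
Balance = $8,280.84

$8,280.84


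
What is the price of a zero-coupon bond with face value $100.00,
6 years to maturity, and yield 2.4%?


Formula: Price = FV / (1 + r)^n
Substituting: Price = $100.00 / (1 + 0.024)^6
Discount factor: (1.024)^6 = 1.152922
Price = $100.00 / 1.152922 = $86.74

$86.74


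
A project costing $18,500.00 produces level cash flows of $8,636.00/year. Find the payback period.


Formula: Payback = investment / annual cash flow
Substituting: Payback = $18,500.00 / $8,636.00
Payback = 2.1422 years

2.1422 years


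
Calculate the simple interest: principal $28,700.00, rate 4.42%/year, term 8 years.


Formula: I = P * r * t
Substituting: I = $28,700.00 * 0.0442 * 8
Step: I = $28,700.00 * 0.3536
I = $10,148.32

$10,148.32


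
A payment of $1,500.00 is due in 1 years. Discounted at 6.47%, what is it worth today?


Formula: PV = FV / (1 + r)^n
Substituting: PV = $1,500.00 / (1 + 0.0647)^1
Discount factor: (1.0647)^1 = 1.0647
PV = $1,500.00 / 1.0647 = $1,408.85

$1,408.85


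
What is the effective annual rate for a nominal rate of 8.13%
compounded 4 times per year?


Formula: EAR = (1 + r/m)^m - 1
Period rate: r/m = 0.0813 / 4 = 0.020325
Compounding: (1 + 0.020325)^4 = 1.083812
EAR = 1.083812 - 1 = 0.083812

0.083812


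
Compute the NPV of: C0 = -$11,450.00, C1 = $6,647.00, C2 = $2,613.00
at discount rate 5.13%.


Formula: NPV = C0 + C1/(1+r) + C2/(1+r)^2
Discount C1: $6,647.00 / (1 + 0.0513) = $6,322.65
Discount C2: $2,613.00 / (1 + 0.0513)^2 = $2,364.21
NPV = -$11,450.00 + $6,322.65 + $2,364.21 = -$2,763.14

-$2,763.14


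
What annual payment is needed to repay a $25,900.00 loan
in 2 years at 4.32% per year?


Formula: PMT = PV * r / (1 - (1+r)^(-n))
Denominator: 1 - (1 + 0.0432)^(-2) = 0.081107
Numerator: $25,900.00 * 0.0432 = 1118.88
PMT = 1118.88 / 0.081107 = $13,795.07

$13,795.07


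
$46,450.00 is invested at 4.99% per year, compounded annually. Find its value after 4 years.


Formula: FV = P * (1 + r)^n
Substituting: FV = $46,450.00 * (1 + 0.0499)^4
Growth factor: (1.0499)^4 = 1.215043
FV = $46,450.00 * 1.215043 = $56,438.76

$56,438.76


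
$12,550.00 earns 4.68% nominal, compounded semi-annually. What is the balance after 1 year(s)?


Formula: FV = P * (1 + r/m)^(m*t)
Period rate: r/m = 0.0468 / 2 = 0.0234
Total periods: m*t = 2 * 1 = 2
Growth factor: (1 + 0.0234)^2 = 1.047348
FV = $12,550.00 * 1.047348 = $13,144.21

$13,144.21


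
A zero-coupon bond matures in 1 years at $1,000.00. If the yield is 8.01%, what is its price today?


Formula: Price = FV / (1 + r)^n
Substituting: Price = $1,000.00 / (1 + 0.0801)^1
Discount factor: (1.0801)^1 = 1.0801
Price = $1,000.00 / 1.0801 = $925.84

$925.84


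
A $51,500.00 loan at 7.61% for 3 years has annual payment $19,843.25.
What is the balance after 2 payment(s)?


Formula: Balance = PV*(1+r)^k - PMT*((1+r)^k - 1)/r
Growth: (1 + 0.0761)^2 = 1.157991
Accumulated factor: ((1+r)^k - 1)/r = 2.0761
Balance = $51,500.00 * 1.157991 - $19,843.25 * 2.0761
Balance = $18,439.98

$18,439.98


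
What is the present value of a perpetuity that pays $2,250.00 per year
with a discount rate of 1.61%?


Formula: PV = C / r
Substituting: PV = $2,250.00 / 0.0161
PV = $139,751.55

$139,751.55


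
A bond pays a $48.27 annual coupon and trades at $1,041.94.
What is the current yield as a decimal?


Formula: Current yield = annual coupon / price
Substituting: CY = $48.27 / $1,041.94
CY = 0.046327

0.046327


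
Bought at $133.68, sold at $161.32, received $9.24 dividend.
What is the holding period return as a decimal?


Formula: HPR = (P1 - P0 + D) / P0
Gain: $161.32 - $133.68 + $9.24 = $36.88
HPR = $36.88 / $133.68 = 0.2759

0.2759


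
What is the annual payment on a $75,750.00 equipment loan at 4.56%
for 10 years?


Formula: PMT = PV * r / (1 - (1+r)^(-n))
Denominator: 1 - (1 + 0.0456)^(-10) = 0.359758
Numerator: $75,750.00 * 0.0456 = 3454.2
PMT = 3454.2 / 0.359758 = $9,601.46

$9,601.46


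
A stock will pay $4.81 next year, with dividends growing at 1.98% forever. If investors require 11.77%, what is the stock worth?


Formula: P = D1 / (r - g)
Spread: r - g = 0.1177 - 0.0198 = 0.0979
Substituting: P = $4.81 / 0.0979
P = $49.13

$49.13


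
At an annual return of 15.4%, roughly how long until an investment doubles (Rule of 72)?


Formula: Years ≈ 72 / r
Substituting: Years ≈ 72 / 15.4
Years ≈ 4.7

4.7 years


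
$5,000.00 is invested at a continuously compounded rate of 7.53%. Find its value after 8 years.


Formula: FV = P * e^(r*t)
Exponent: r*t = 0.0753 * 8 = 0.6024
e^(0.6024) = 1.826497
FV = $5,000.00 * 1.826497 = $9,132.49

$9,132.49


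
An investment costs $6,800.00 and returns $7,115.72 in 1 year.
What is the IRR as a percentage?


Formula: IRR = C1/C0 - 1
Substituting: IRR = $7,115.72 / $6,800.00 - 1
Ratio: 1.046429 - 1 = 0.046429
IRR = 4.6429%

4.6429%


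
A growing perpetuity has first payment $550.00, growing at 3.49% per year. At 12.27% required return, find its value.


Formula: PV = C / (r - g)
Spread: r - g = 0.1227 - 0.0349 = 0.0878
Substituting: PV = $550.00 / 0.0878
PV = $6,264.24

$6,264.24


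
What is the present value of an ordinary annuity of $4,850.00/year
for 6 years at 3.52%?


Formula: PV = PMT * (1 - (1+r)^(-n)) / r
Discount factor: (1 + 0.0352)^(-6) = 0.812558
Bracket: 1 - 0.812558 = 0.187442
PV = $4,850.00 * 0.187442 / 0.0352 = $25,826.51

$25,826.51


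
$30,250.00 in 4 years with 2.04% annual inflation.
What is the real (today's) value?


Formula: Real value = nominal / (1 + inflation)^years
Price level: (1 + 0.0204)^4 = 1.084131
Real value = $30,250.00 / 1.084131 = $27,902.53

$27,902.53


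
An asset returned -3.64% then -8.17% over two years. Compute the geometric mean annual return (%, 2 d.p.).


Formula: Geometric mean = ((1+r1)*(1+r2))^(1/2) - 1
Product: (1 + -0.0364) * (1 + -0.0817) = 0.9636 * 0.9183 = 0.884874
Square root: 0.884874^0.5 = 0.940677
Geometric mean = 0.940677 - 1 = -0.059323
As percentage: -5.93%

-5.93%


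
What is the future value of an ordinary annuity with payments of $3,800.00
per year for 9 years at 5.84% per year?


Formula: FV = PMT * ((1+r)^n - 1) / r
Growth factor: (1 + 0.0584)^9 = 1.666666
Numerator: 1.666666 - 1 = 0.666666
FV = $3,800.00 * 0.666666 / 0.0584 = $43,378.93

$43,378.93


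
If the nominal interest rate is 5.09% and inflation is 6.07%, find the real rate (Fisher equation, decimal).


Formula: (1 + r_real) = (1 + r_nom) / (1 + inflation)
Substituting: (1 + r_real) = 1.0509 / 1.0607
(1 + r_real) = 0.990761
r_real = 0.990761 - 1 = -0.009239

-0.009239


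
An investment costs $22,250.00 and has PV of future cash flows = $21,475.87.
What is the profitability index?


Formula: PI = PV(cash flows) / initial investment
Substituting: PI = $21,475.87 / $22,250.00
PI = 0.9652

0.9652


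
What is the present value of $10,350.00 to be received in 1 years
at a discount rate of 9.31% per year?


Formula: PV = FV / (1 + r)^n
Substituting: PV = $10,350.00 / (1 + 0.0931)^1
Discount factor: (1.0931)^1 = 1.0931
PV = $10,350.00 / 1.0931 = $9,468.48

$9,468.48


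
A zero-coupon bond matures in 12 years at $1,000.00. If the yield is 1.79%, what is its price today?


Formula: Price = FV / (1 + r)^n
Substituting: Price = $1,000.00 / (1 + 0.0179)^12
Discount factor: (1.0179)^12 = 1.237261
Price = $1,000.00 / 1.237261 = $808.24

$808.24


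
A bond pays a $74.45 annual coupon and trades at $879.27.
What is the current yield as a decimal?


Formula: Current yield = annual coupon / price
Substituting: CY = $74.45 / $879.27
CY = 0.084673

0.084673


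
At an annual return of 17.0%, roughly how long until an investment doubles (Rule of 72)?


Formula: Years ≈ 72 / r
Substituting: Years ≈ 72 / 17.0
Years ≈ 4.2

4.2 years


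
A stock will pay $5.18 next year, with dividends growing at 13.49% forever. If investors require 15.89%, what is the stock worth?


Formula: P = D1 / (r - g)
Spread: r - g = 0.1589 - 0.1349 = 0.024
Substituting: P = $5.18 / 0.024
P = $215.83

$215.83


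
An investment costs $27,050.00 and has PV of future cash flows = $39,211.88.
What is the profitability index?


Formula: PI = PV(cash flows) / initial investment
Substituting: PI = $39,211.88 / $27,050.00
PI = 1.4496

1.4496


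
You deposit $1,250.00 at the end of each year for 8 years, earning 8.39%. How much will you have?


Formula: FV = PMT * ((1+r)^n - 1) / r
Growth factor: (1 + 0.0839)^8 = 1.905082
Numerator: 1.905082 - 1 = 0.905082
FV = $1,250.00 * 0.905082 / 0.0839 = $13,484.54

$13,484.54


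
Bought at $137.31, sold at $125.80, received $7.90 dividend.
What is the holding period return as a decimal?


Formula: HPR = (P1 - P0 + D) / P0
Gain: $125.80 - $137.31 + $7.90 = -$3.61
HPR = -$3.61 / $137.31 = -0.0263

-0.0263


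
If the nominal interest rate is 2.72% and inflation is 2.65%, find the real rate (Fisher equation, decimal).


Formula: (1 + r_real) = (1 + r_nom) / (1 + inflation)
Substituting: (1 + r_real) = 1.0272 / 1.0265
(1 + r_real) = 1.000682
r_real = 1.000682 - 1 = 0.000682

0.000682


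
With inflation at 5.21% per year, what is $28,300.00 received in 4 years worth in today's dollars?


Formula: Real value = nominal / (1 + inflation)^years
Price level: (1 + 0.0521)^4 = 1.22526
Real value = $28,300.00 / 1.22526 = $23,097.15

$23,097.15
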